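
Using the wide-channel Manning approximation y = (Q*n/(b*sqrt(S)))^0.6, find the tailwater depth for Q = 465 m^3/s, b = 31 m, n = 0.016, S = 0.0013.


y = (465 * 0.016 / (31 * 0.0013^0.5))^0.6 = 3.1185 m


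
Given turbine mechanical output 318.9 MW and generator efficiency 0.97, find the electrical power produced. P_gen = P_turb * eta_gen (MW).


P_gen = 318.9 * 0.97 = 309.3330 MW


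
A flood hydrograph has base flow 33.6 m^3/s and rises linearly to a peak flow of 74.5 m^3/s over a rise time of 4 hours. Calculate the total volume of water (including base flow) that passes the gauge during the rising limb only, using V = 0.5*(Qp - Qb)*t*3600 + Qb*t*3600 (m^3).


V = 0.5*(74.5 - 33.6)*4*3600 + 33.6*4*3600 = 778320.0000 m^3


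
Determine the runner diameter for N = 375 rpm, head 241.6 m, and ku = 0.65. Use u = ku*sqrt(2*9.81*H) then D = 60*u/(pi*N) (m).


u = 0.65 * sqrt(2*9.81*241.6) = 44.7519 m/s
D = 60 * 44.7519 / (pi * 375) = 2.2792 m


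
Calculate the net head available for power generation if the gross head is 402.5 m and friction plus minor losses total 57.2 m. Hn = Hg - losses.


Hn = 402.5 - 57.2 = 345.3000 m


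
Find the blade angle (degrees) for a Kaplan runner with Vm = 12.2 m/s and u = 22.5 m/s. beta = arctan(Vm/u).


beta = arctan(12.2 / 22.5) = 28.4675 degrees


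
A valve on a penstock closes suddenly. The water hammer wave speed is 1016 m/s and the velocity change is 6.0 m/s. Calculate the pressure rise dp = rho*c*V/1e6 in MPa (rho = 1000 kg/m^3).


dp = 1000 * 1016 * 6.0 / 1e6 = 6.0960 MPa


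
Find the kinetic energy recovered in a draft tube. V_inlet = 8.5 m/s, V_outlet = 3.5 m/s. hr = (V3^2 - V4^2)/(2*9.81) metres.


hr = (8.5^2 - 3.5^2) / (2*9.81) = 3.0581 m


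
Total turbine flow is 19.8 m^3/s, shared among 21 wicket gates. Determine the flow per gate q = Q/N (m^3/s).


q = 19.8 / 21 = 0.9429 m^3/s


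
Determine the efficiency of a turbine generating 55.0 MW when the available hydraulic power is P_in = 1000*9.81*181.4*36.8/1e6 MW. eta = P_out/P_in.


P_in = 1000 * 9.81 * 181.4 * 36.8 / 1e6 = 65.4869 MW
eta = 55.0 / 65.4869 = 0.8399


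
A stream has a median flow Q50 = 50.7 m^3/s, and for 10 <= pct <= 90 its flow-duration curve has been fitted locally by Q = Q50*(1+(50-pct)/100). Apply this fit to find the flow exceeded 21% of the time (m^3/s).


Q = 50.7 * (1 + (50 - 21)/100) = 65.4030 m^3/s


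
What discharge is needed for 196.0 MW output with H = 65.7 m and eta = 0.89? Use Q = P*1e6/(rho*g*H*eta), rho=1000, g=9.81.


Q = 196.0 * 1e6 / (1000 * 9.81 * 65.7 * 0.89) = 341.6895 m^3/s


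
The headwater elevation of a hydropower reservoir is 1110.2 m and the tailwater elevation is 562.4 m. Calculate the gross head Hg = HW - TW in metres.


Hg = 1110.2 - 562.4 = 547.8000 m


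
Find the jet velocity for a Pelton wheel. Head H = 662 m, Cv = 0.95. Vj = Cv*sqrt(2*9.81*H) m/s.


Vj = 0.95 * sqrt(2*9.81*662) = 108.2685 m/s


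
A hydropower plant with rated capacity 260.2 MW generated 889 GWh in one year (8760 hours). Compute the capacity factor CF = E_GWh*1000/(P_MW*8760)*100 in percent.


CF = 889 * 1000 / (260.2 * 8760) * 100 = 39.0023 %


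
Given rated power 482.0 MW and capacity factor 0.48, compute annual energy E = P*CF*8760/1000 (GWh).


E = 482.0 * 0.48 * 8760 / 1000 = 2026.7136 GWh


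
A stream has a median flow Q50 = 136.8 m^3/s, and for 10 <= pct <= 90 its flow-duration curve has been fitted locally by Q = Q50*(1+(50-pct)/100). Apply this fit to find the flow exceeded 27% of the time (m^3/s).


Q = 136.8 * (1 + (50 - 27)/100) = 168.2640 m^3/s


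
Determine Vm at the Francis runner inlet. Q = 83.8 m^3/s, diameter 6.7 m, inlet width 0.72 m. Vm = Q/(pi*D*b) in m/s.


Vm = 83.8 / (pi * 6.7 * 0.72) = 5.5295 m/s


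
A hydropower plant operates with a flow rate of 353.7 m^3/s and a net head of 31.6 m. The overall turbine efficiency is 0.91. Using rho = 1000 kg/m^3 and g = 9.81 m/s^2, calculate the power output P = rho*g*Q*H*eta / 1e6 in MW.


P = 1000 * 9.81 * 353.7 * 31.6 * 0.91 / 1e6 = 99.7775 MW


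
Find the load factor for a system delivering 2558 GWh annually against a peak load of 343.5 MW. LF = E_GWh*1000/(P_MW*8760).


LF = 2558 * 1000 / (343.5 * 8760) = 0.8501


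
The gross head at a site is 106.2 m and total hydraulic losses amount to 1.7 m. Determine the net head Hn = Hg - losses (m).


Hn = 106.2 - 1.7 = 104.5000 m


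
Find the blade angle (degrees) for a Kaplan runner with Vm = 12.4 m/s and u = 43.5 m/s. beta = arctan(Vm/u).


beta = arctan(12.4 / 43.5) = 15.9106 degrees


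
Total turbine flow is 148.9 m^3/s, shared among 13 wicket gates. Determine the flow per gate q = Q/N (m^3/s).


q = 148.9 / 13 = 11.4538 m^3/s


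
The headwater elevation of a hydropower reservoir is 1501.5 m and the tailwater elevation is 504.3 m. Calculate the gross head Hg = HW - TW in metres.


Hg = 1501.5 - 504.3 = 997.2000 m


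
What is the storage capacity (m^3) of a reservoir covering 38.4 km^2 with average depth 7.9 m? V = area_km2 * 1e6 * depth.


V = 38.4 * 1e6 * 7.9 = 3.0336e+08 m^3


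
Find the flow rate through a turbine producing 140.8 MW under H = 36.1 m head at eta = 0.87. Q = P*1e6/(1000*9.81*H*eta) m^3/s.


Q = 140.8 * 1e6 / (1000 * 9.81 * 36.1 * 0.87) = 456.9905 m^3/s


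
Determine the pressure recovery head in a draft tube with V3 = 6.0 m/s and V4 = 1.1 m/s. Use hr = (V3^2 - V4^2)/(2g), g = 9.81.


hr = (6.0^2 - 1.1^2) / (2*9.81) = 1.7732 m


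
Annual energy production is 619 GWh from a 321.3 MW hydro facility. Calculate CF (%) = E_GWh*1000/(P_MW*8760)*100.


CF = 619 * 1000 / (321.3 * 8760) * 100 = 21.9926 %


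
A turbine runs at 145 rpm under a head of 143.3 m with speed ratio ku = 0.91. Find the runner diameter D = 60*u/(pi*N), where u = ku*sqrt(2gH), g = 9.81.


u = 0.91 * sqrt(2*9.81*143.3) = 48.2519 m/s
D = 60 * 48.2519 / (pi * 145) = 6.3555 m


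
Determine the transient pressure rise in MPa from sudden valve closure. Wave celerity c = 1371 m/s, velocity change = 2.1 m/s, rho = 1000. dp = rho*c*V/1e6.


dp = 1000 * 1371 * 2.1 / 1e6 = 2.8791 MPa


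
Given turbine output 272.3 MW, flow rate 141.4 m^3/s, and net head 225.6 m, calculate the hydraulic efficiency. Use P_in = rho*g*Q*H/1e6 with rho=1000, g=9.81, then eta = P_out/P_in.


P_in = 1000 * 9.81 * 141.4 * 225.6 / 1e6 = 312.9374 MW
eta = 272.3 / 312.9374 = 0.8701


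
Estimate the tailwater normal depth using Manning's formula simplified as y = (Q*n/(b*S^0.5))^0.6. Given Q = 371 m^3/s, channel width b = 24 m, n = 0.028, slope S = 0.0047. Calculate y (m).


y = (371 * 0.028 / (24 * 0.0047^0.5))^0.6 = 3.0211 m


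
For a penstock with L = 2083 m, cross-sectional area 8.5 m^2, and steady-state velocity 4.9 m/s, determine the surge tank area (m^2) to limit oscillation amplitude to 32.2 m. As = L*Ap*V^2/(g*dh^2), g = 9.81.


As = 2083 * 8.5 * 4.9^2 / (9.81 * 32.2^2) = 41.7945 m^2


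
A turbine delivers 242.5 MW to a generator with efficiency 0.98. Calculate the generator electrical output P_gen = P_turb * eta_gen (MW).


P_gen = 242.5 * 0.98 = 237.6500 MW


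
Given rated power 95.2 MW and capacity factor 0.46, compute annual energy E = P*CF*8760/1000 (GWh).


E = 95.2 * 0.46 * 8760 / 1000 = 383.6179 GWh


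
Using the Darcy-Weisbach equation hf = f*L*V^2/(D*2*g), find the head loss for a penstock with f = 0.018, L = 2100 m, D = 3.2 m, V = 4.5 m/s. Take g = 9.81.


hf = 0.018 * 2100 * 4.5^2 / (3.2 * 2 * 9.81) = 12.1918 m


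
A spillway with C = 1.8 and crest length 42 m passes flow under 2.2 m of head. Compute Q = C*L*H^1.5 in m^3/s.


Q = 1.8 * 42 * 2.2^1.5 = 246.6924 m^3/s


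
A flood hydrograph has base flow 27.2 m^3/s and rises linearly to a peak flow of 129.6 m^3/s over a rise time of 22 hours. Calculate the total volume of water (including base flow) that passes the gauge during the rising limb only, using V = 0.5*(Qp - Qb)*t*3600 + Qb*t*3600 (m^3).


V = 0.5*(129.6 - 27.2)*22*3600 + 27.2*22*3600 = 6.2093e+06 m^3


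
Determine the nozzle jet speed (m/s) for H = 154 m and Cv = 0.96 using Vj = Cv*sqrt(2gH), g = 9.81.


Vj = 0.96 * sqrt(2*9.81*154) = 52.7693 m/s


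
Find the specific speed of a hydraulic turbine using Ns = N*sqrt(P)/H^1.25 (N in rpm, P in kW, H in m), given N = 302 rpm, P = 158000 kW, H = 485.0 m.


Ns = 302 * 158000^0.5 / 485.0^1.25 = 52.7422


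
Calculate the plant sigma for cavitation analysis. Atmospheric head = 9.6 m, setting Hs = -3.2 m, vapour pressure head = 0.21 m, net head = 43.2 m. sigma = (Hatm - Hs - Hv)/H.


sigma = (9.6 - (-3.2) - 0.21) / 43.2 = 0.2914


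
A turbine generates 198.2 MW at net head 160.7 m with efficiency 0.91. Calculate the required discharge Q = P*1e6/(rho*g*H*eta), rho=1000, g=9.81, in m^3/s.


Q = 198.2 * 1e6 / (1000 * 9.81 * 160.7 * 0.91) = 138.1584 m^3/s


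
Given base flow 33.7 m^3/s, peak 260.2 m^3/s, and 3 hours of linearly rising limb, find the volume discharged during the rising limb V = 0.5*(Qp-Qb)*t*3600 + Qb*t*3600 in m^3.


V = 0.5*(260.2 - 33.7)*3*3600 + 33.7*3*3600 = 1.5871e+06 m^3


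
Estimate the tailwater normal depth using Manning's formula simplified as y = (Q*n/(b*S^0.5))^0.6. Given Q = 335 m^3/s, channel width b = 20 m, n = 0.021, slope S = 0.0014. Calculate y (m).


y = (335 * 0.021 / (20 * 0.0014^0.5))^0.6 = 3.8362 m


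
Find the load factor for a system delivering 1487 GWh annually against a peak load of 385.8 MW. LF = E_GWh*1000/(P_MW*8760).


LF = 1487 * 1000 / (385.8 * 8760) = 0.4400


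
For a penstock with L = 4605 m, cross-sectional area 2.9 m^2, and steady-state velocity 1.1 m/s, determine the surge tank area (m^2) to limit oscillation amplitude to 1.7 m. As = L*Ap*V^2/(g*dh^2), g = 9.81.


As = 4605 * 2.9 * 1.1^2 / (9.81 * 1.7^2) = 569.9623 m^2


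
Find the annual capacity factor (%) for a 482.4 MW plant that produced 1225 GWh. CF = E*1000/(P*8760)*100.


CF = 1225 * 1000 / (482.4 * 8760) * 100 = 28.9884 %


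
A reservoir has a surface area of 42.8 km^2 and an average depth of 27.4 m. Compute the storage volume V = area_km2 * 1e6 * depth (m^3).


V = 42.8 * 1e6 * 27.4 = 1.1727e+09 m^3


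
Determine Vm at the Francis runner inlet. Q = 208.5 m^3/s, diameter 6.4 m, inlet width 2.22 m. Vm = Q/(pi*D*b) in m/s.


Vm = 208.5 / (pi * 6.4 * 2.22) = 4.6711 m/s


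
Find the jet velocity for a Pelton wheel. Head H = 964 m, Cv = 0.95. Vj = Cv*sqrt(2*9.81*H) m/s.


Vj = 0.95 * sqrt(2*9.81*964) = 130.6507 m/s


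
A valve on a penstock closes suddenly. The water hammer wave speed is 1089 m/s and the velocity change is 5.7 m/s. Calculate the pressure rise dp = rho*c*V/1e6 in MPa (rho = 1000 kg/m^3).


dp = 1000 * 1089 * 5.7 / 1e6 = 6.2073 MPa


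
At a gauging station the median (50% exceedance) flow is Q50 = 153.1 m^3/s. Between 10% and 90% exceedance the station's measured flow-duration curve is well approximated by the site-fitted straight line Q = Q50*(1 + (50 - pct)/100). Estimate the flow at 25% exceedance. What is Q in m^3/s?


Q = 153.1 * (1 + (50 - 25)/100) = 191.3750 m^3/s


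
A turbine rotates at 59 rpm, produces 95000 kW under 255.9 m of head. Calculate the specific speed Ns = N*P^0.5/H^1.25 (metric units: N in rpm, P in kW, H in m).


Ns = 59 * 95000^0.5 / 255.9^1.25 = 17.7675


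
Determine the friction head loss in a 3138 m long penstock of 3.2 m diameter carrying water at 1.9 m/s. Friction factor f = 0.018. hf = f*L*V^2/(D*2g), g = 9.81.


hf = 0.018 * 3138 * 1.9^2 / (3.2 * 2 * 9.81) = 3.2478 m


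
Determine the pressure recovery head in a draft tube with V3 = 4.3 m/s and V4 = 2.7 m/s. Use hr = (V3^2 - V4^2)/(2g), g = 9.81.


hr = (4.3^2 - 2.7^2) / (2*9.81) = 0.5708 m


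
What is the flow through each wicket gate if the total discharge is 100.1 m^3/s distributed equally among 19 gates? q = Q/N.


q = 100.1 / 19 = 5.2684 m^3/s


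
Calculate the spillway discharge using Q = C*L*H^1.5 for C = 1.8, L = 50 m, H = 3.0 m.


Q = 1.8 * 50 * 3.0^1.5 = 467.6537 m^3/s


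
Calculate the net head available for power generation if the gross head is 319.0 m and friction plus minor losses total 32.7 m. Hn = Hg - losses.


Hn = 319.0 - 32.7 = 286.3000 m


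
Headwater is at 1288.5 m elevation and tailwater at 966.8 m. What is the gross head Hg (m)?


Hg = 1288.5 - 966.8 = 321.7000 m


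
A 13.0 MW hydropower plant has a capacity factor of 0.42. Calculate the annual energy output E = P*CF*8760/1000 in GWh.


E = 13.0 * 0.42 * 8760 / 1000 = 47.8296 GWh


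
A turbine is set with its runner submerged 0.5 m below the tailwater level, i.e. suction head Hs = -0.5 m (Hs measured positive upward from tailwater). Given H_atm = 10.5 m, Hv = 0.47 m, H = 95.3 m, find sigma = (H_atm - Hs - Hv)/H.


sigma = (10.5 - (-0.5) - 0.47) / 95.3 = 0.1105


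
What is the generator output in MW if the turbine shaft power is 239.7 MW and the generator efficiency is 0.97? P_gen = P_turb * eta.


P_gen = 239.7 * 0.97 = 232.5090 MW


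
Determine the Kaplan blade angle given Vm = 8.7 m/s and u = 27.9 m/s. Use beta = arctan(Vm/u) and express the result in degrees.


beta = arctan(8.7 / 27.9) = 17.3189 degrees


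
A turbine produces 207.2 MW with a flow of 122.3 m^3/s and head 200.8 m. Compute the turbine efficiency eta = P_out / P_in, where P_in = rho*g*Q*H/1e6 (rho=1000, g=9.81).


P_in = 1000 * 9.81 * 122.3 * 200.8 / 1e6 = 240.9124 MW
eta = 207.2 / 240.9124 = 0.8601


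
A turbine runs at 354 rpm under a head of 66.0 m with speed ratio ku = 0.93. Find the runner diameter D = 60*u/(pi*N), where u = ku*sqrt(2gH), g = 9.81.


u = 0.93 * sqrt(2*9.81*66.0) = 33.4660 m/s
D = 60 * 33.4660 / (pi * 354) = 1.8055 m


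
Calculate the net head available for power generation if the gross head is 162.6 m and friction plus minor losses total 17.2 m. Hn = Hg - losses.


Hn = 162.6 - 17.2 = 145.4000 m


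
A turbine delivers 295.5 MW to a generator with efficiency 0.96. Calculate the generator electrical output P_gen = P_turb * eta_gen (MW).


P_gen = 295.5 * 0.96 = 283.6800 MW


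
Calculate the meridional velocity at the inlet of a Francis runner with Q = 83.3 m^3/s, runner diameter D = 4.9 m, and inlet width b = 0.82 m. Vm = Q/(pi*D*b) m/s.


Vm = 83.3 / (pi * 4.9 * 0.82) = 6.5991 m/s


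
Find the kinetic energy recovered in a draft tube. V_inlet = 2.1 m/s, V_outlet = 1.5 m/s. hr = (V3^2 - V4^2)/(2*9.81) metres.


hr = (2.1^2 - 1.5^2) / (2*9.81) = 0.1101 m


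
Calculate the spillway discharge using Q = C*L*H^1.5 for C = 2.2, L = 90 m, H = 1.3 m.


Q = 2.2 * 90 * 1.3^1.5 = 293.4812 m^3/s


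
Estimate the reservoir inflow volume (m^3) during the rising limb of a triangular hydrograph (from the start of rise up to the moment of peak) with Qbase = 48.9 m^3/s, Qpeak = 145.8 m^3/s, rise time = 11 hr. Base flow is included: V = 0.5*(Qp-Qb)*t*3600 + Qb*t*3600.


V = 0.5*(145.8 - 48.9)*11*3600 + 48.9*11*3600 = 3.8551e+06 m^3


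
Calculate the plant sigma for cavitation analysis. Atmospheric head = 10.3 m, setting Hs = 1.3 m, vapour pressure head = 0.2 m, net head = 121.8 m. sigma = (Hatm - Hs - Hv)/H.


sigma = (10.3 - 1.3 - 0.2) / 121.8 = 0.0722


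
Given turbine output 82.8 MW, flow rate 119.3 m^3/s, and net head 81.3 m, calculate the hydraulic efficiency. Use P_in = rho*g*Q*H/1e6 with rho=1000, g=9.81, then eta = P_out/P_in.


P_in = 1000 * 9.81 * 119.3 * 81.3 / 1e6 = 95.1481 MW
eta = 82.8 / 95.1481 = 0.8702


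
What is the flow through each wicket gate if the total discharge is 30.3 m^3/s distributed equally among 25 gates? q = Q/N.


q = 30.3 / 25 = 1.2120 m^3/s


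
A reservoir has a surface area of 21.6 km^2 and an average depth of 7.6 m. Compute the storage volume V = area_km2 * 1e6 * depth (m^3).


V = 21.6 * 1e6 * 7.6 = 1.6416e+08 m^3


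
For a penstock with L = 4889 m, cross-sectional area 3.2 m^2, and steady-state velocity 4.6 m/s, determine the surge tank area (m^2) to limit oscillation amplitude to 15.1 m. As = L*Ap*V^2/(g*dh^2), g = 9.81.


As = 4889 * 3.2 * 4.6^2 / (9.81 * 15.1^2) = 148.0004 m^2


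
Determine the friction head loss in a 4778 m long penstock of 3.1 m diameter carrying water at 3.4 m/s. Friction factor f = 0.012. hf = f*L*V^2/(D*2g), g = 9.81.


hf = 0.012 * 4778 * 3.4^2 / (3.1 * 2 * 9.81) = 10.8974 m


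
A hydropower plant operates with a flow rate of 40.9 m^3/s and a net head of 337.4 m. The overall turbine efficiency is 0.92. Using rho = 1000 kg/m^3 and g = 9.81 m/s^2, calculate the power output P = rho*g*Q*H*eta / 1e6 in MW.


P = 1000 * 9.81 * 40.9 * 337.4 * 0.92 / 1e6 = 124.5447 MW


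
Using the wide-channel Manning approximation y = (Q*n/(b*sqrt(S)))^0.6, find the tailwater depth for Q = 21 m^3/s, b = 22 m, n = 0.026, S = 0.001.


y = (21 * 0.026 / (22 * 0.001^0.5))^0.6 = 0.8647 m


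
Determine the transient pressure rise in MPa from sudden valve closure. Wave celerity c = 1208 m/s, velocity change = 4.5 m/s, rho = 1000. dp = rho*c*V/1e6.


dp = 1000 * 1208 * 4.5 / 1e6 = 5.4360 MPa


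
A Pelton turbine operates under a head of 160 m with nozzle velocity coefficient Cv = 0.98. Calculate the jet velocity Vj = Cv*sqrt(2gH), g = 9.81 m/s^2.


Vj = 0.98 * sqrt(2*9.81*160) = 54.9080 m/s


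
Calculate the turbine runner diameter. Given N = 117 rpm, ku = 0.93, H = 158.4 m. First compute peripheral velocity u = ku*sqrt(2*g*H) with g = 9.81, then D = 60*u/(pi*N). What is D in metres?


u = 0.93 * sqrt(2*9.81*158.4) = 51.8454 m/s
D = 60 * 51.8454 / (pi * 117) = 8.4630 m


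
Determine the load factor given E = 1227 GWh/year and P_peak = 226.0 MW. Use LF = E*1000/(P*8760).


LF = 1227 * 1000 / (226.0 * 8760) = 0.6198


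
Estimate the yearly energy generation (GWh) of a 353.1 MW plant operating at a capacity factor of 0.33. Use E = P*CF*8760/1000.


E = 353.1 * 0.33 * 8760 / 1000 = 1020.7415 GWh


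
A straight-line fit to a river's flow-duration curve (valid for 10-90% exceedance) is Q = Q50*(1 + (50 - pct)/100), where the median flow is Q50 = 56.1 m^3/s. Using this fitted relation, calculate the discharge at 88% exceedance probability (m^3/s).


Q = 56.1 * (1 + (50 - 88)/100) = 34.7820 m^3/s


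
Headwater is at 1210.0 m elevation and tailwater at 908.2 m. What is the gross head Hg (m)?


Hg = 1210.0 - 908.2 = 301.8000 m


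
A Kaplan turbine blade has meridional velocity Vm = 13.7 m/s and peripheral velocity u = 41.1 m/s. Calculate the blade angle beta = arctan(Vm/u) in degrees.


beta = arctan(13.7 / 41.1) = 18.4349 degrees


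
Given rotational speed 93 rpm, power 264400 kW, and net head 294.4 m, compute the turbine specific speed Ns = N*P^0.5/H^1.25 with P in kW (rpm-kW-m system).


Ns = 93 * 264400^0.5 / 294.4^1.25 = 39.2140


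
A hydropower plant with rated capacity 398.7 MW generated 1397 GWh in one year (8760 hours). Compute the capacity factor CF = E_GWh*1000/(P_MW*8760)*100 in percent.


CF = 1397 * 1000 / (398.7 * 8760) * 100 = 39.9987 %


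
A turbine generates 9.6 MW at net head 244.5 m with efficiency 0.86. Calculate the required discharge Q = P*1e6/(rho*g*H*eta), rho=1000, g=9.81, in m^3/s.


Q = 9.6 * 1e6 / (1000 * 9.81 * 244.5 * 0.86) = 4.6540 m^3/s


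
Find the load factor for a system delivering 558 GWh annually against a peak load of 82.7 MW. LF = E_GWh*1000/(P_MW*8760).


LF = 558 * 1000 / (82.7 * 8760) = 0.7702


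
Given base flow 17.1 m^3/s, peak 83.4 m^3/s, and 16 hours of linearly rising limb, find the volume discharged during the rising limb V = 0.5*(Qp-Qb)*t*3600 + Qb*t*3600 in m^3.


V = 0.5*(83.4 - 17.1)*16*3600 + 17.1*16*3600 = 2.8944e+06 m^3


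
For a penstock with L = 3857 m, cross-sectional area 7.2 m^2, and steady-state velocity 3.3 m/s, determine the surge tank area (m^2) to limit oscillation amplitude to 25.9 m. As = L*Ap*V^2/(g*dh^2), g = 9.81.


As = 3857 * 7.2 * 3.3^2 / (9.81 * 25.9^2) = 45.9559 m^2


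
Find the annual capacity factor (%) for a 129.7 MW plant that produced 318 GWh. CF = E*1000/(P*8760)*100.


CF = 318 * 1000 / (129.7 * 8760) * 100 = 27.9887 %


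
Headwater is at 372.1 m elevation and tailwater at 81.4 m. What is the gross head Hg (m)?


Hg = 372.1 - 81.4 = 290.7000 m


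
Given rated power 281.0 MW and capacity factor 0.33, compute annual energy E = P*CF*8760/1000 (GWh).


E = 281.0 * 0.33 * 8760 / 1000 = 812.3148 GWh


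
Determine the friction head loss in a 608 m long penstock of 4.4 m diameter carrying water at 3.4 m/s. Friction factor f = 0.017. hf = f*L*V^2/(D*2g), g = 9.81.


hf = 0.017 * 608 * 3.4^2 / (4.4 * 2 * 9.81) = 1.3841 m


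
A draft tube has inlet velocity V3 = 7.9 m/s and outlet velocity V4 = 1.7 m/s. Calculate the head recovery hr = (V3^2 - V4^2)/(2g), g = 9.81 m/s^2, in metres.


hr = (7.9^2 - 1.7^2) / (2*9.81) = 3.0336 m


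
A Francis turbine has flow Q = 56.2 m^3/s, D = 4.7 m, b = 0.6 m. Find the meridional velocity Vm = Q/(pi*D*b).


Vm = 56.2 / (pi * 4.7 * 0.6) = 6.3436 m/s


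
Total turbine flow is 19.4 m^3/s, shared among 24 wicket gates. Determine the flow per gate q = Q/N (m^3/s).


q = 19.4 / 24 = 0.8083 m^3/s


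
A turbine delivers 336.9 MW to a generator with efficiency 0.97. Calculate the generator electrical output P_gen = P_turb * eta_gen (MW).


P_gen = 336.9 * 0.97 = 326.7930 MW


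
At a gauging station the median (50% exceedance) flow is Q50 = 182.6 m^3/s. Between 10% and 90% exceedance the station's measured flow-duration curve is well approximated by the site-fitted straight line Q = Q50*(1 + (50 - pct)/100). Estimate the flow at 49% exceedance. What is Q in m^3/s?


Q = 182.6 * (1 + (50 - 49)/100) = 184.4260 m^3/s


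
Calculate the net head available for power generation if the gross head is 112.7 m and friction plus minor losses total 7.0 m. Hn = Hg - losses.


Hn = 112.7 - 7.0 = 105.7000 m


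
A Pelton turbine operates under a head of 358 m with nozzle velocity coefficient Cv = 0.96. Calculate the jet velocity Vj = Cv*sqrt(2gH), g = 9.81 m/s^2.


Vj = 0.96 * sqrt(2*9.81*358) = 80.4567 m/s


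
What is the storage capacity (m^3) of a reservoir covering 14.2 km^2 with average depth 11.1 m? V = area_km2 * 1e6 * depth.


V = 14.2 * 1e6 * 11.1 = 1.5762e+08 m^3


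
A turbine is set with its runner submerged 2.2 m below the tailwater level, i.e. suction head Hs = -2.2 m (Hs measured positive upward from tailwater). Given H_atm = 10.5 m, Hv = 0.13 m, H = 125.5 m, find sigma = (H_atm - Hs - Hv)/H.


sigma = (10.5 - (-2.2) - 0.13) / 125.5 = 0.1002


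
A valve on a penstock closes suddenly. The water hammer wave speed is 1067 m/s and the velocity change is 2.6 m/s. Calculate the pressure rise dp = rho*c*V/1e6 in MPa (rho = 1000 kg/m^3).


dp = 1000 * 1067 * 2.6 / 1e6 = 2.7742 MPa


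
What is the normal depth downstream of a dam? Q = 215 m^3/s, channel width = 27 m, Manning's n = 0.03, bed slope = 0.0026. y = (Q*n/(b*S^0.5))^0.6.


y = (215 * 0.03 / (27 * 0.0026^0.5))^0.6 = 2.5260 m


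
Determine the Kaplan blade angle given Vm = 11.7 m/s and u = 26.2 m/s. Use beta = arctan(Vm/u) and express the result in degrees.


beta = arctan(11.7 / 26.2) = 24.0639 degrees


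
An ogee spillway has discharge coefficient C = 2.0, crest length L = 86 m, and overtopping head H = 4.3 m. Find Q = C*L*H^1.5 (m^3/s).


Q = 2.0 * 86 * 4.3^1.5 = 1533.6672 m^3/s


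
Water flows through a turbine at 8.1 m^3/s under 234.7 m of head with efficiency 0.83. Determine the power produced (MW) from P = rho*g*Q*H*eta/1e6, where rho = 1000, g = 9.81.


P = 1000 * 9.81 * 8.1 * 234.7 * 0.83 / 1e6 = 15.4791 MW


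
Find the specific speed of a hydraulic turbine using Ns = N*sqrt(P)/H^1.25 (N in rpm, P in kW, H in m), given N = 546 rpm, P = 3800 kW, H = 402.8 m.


Ns = 546 * 3800^0.5 / 402.8^1.25 = 18.6519


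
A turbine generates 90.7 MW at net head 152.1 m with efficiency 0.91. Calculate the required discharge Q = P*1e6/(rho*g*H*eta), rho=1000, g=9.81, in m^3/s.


Q = 90.7 * 1e6 / (1000 * 9.81 * 152.1 * 0.91) = 66.7986 m^3/s


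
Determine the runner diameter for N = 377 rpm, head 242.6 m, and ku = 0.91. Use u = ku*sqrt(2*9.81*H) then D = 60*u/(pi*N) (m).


u = 0.91 * sqrt(2*9.81*242.6) = 62.7822 m/s
D = 60 * 62.7822 / (pi * 377) = 3.1805 m


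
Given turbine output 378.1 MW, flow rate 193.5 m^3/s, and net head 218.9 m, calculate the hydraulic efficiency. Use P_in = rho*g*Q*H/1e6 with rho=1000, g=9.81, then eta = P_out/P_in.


P_in = 1000 * 9.81 * 193.5 * 218.9 / 1e6 = 415.5236 MW
eta = 378.1 / 415.5236 = 0.9099


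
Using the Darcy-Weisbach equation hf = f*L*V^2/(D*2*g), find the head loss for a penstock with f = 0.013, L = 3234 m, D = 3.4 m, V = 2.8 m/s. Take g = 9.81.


hf = 0.013 * 3234 * 2.8^2 / (3.4 * 2 * 9.81) = 4.9411 m


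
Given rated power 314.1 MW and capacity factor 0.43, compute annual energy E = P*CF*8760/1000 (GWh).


E = 314.1 * 0.43 * 8760 / 1000 = 1183.1519 GWh


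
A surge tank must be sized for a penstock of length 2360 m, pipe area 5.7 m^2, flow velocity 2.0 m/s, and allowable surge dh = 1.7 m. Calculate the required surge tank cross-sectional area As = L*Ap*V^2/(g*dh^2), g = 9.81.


As = 2360 * 5.7 * 2.0^2 / (9.81 * 1.7^2) = 1897.9292 m^2


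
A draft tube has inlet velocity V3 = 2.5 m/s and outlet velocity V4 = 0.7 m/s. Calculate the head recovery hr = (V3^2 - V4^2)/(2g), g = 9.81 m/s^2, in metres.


hr = (2.5^2 - 0.7^2) / (2*9.81) = 0.2936 m


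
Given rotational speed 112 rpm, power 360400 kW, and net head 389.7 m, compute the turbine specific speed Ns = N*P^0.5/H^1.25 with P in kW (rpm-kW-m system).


Ns = 112 * 360400^0.5 / 389.7^1.25 = 38.8327


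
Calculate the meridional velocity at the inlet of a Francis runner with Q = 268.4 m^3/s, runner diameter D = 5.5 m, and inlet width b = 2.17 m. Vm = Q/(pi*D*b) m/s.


Vm = 268.4 / (pi * 5.5 * 2.17) = 7.1583 m/s


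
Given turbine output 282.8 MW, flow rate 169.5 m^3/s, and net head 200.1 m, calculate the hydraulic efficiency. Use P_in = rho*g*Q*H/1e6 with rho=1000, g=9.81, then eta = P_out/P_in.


P_in = 1000 * 9.81 * 169.5 * 200.1 / 1e6 = 332.7253 MW
eta = 282.8 / 332.7253 = 0.8500


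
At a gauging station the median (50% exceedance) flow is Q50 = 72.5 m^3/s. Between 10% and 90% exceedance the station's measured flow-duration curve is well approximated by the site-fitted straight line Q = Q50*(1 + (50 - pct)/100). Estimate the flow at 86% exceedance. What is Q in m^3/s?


Q = 72.5 * (1 + (50 - 86)/100) = 46.4000 m^3/s


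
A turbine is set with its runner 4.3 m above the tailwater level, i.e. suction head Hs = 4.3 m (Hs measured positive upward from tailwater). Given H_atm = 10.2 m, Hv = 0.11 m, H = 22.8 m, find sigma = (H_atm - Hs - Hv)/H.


sigma = (10.2 - 4.3 - 0.11) / 22.8 = 0.2539


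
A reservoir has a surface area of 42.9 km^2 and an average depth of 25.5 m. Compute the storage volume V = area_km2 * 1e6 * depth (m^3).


V = 42.9 * 1e6 * 25.5 = 1.0940e+09 m^3


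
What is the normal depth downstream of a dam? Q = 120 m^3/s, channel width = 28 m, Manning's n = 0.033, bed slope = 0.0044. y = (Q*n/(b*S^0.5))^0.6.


y = (120 * 0.033 / (28 * 0.0044^0.5))^0.6 = 1.5750 m


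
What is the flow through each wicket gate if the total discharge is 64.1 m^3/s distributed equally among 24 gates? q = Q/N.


q = 64.1 / 24 = 2.6708 m^3/s


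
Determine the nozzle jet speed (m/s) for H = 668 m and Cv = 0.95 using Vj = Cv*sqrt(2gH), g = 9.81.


Vj = 0.95 * sqrt(2*9.81*668) = 108.7580 m/s


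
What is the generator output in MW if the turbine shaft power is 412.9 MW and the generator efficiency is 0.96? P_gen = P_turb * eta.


P_gen = 412.9 * 0.96 = 396.3840 MW


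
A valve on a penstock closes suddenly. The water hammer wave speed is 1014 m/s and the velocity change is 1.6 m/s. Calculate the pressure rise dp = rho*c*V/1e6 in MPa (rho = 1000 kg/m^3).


dp = 1000 * 1014 * 1.6 / 1e6 = 1.6224 MPa


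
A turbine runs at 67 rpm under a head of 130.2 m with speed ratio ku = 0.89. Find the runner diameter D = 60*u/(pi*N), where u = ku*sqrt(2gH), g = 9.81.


u = 0.89 * sqrt(2*9.81*130.2) = 44.9826 m/s
D = 60 * 44.9826 / (pi * 67) = 12.8225 m


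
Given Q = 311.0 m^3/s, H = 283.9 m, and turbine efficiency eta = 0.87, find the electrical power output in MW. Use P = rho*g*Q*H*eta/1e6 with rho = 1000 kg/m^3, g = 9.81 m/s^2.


P = 1000 * 9.81 * 311.0 * 283.9 * 0.87 / 1e6 = 753.5534 MW


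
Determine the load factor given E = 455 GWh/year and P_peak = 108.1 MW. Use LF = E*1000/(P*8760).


LF = 455 * 1000 / (108.1 * 8760) = 0.4805


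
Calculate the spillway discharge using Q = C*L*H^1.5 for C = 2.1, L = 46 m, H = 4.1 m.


Q = 2.1 * 46 * 4.1^1.5 = 801.9604 m^3/s


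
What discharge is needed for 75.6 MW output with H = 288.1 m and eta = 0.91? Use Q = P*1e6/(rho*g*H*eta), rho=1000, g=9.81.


Q = 75.6 * 1e6 / (1000 * 9.81 * 288.1 * 0.91) = 29.3946 m^3/s


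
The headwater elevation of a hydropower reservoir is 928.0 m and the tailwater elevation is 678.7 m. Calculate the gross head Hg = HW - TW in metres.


Hg = 928.0 - 678.7 = 249.3000 m


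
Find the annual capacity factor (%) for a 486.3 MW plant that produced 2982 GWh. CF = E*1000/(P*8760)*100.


CF = 2982 * 1000 / (486.3 * 8760) * 100 = 70.0002 %


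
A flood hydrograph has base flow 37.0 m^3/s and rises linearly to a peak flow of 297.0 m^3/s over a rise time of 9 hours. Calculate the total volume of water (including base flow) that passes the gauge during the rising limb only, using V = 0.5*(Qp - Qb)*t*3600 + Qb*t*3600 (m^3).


V = 0.5*(297.0 - 37.0)*9*3600 + 37.0*9*3600 = 5.4108e+06 m^3


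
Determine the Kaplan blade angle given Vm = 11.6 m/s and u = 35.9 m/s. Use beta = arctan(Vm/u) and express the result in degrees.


beta = arctan(11.6 / 35.9) = 17.9067 degrees


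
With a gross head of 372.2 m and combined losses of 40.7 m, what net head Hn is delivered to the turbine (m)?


Hn = 372.2 - 40.7 = 331.5000 m


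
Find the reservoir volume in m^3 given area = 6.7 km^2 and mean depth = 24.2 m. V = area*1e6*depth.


V = 6.7 * 1e6 * 24.2 = 1.6214e+08 m^3


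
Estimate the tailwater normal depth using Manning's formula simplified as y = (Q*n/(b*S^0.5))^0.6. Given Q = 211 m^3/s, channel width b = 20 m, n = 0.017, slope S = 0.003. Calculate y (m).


y = (211 * 0.017 / (20 * 0.003^0.5))^0.6 = 2.0374 m


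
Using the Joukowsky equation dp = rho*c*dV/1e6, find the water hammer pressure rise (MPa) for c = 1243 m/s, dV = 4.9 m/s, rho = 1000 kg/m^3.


dp = 1000 * 1243 * 4.9 / 1e6 = 6.0907 MPa


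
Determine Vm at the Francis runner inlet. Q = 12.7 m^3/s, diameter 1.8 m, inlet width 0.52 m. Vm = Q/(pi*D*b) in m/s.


Vm = 12.7 / (pi * 1.8 * 0.52) = 4.3189 m/s


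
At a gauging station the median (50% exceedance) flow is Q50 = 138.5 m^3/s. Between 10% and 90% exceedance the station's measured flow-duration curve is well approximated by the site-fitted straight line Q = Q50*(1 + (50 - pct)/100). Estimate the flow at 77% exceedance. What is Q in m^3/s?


Q = 138.5 * (1 + (50 - 77)/100) = 101.1050 m^3/s


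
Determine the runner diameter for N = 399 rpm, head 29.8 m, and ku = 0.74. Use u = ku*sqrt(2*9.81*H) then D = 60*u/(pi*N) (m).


u = 0.74 * sqrt(2*9.81*29.8) = 17.8933 m/s
D = 60 * 17.8933 / (pi * 399) = 0.8565 m


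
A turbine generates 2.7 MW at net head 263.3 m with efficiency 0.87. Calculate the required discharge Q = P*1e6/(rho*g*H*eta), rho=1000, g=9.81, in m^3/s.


Q = 2.7 * 1e6 / (1000 * 9.81 * 263.3 * 0.87) = 1.2015 m^3/s


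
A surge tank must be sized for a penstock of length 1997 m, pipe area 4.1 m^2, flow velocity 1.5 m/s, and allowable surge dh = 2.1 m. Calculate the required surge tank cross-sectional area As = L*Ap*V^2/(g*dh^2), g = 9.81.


As = 1997 * 4.1 * 1.5^2 / (9.81 * 2.1^2) = 425.8306 m^2


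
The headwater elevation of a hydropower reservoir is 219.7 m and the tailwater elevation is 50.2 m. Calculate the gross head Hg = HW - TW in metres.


Hg = 219.7 - 50.2 = 169.5000 m


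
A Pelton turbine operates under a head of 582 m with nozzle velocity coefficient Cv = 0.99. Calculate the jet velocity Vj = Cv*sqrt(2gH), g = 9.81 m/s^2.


Vj = 0.99 * sqrt(2*9.81*582) = 105.7904 m/s


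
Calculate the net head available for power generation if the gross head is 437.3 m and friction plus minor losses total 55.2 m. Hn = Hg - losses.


Hn = 437.3 - 55.2 = 382.1000 m


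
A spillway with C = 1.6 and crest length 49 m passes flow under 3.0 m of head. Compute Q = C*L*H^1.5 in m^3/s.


Q = 1.6 * 49 * 3.0^1.5 = 407.3783 m^3/s


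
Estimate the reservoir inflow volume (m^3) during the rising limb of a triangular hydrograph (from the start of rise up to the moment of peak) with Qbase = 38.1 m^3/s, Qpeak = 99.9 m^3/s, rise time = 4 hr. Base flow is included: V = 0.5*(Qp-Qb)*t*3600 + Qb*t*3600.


V = 0.5*(99.9 - 38.1)*4*3600 + 38.1*4*3600 = 993600.0000 m^3


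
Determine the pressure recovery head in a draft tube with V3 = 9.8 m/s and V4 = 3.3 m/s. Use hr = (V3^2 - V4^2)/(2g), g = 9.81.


hr = (9.8^2 - 3.3^2) / (2*9.81) = 4.3400 m


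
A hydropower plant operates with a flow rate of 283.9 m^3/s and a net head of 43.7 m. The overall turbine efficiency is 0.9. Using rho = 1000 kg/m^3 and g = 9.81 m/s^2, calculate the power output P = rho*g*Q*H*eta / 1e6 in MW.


P = 1000 * 9.81 * 283.9 * 43.7 * 0.9 / 1e6 = 109.5364 MW


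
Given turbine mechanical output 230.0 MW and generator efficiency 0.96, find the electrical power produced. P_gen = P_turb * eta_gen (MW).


P_gen = 230.0 * 0.96 = 220.8000 MW


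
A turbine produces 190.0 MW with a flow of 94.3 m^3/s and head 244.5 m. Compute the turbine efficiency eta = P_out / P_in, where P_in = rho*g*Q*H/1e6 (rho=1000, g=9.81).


P_in = 1000 * 9.81 * 94.3 * 244.5 / 1e6 = 226.1828 MW
eta = 190.0 / 226.1828 = 0.8400


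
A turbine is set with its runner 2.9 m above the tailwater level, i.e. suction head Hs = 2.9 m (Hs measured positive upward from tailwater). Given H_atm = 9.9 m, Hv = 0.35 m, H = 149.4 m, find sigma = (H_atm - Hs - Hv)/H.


sigma = (9.9 - 2.9 - 0.35) / 149.4 = 0.0445


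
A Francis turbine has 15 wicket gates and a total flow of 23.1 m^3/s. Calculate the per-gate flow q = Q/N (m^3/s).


q = 23.1 / 15 = 1.5400 m^3/s


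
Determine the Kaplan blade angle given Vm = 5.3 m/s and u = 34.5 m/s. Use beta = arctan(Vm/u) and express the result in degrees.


beta = arctan(5.3 / 34.5) = 8.7337 degrees


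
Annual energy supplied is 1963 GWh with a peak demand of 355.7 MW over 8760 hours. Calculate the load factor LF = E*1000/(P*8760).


LF = 1963 * 1000 / (355.7 * 8760) = 0.6300


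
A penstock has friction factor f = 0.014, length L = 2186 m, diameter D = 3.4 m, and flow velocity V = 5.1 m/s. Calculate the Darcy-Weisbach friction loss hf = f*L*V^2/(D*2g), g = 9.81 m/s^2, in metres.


hf = 0.014 * 2186 * 5.1^2 / (3.4 * 2 * 9.81) = 11.9328 m


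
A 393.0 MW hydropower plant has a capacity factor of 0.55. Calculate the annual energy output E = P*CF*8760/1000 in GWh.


E = 393.0 * 0.55 * 8760 / 1000 = 1893.4740 GWh


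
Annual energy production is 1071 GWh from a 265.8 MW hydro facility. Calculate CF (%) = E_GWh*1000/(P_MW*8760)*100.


CF = 1071 * 1000 / (265.8 * 8760) * 100 = 45.9971 %


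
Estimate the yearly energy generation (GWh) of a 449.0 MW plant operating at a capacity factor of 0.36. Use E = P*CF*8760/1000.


E = 449.0 * 0.36 * 8760 / 1000 = 1415.9664 GWh


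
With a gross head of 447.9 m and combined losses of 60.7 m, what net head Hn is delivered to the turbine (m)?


Hn = 447.9 - 60.7 = 387.2000 m


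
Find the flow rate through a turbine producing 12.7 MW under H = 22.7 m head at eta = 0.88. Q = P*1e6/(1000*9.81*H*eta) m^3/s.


Q = 12.7 * 1e6 / (1000 * 9.81 * 22.7 * 0.88) = 64.8076 m^3/s


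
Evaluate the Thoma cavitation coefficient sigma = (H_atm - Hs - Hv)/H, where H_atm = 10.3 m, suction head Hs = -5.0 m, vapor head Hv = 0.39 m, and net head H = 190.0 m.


sigma = (10.3 - (-5.0) - 0.39) / 190.0 = 0.0785


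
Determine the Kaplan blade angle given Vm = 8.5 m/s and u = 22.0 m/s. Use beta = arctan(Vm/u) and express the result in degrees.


beta = arctan(8.5 / 22.0) = 21.1247 degrees


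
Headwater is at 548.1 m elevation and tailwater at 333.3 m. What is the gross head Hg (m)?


Hg = 548.1 - 333.3 = 214.8000 m


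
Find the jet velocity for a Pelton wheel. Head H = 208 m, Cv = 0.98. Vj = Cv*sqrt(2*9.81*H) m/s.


Vj = 0.98 * sqrt(2*9.81*208) = 62.6047 m/s


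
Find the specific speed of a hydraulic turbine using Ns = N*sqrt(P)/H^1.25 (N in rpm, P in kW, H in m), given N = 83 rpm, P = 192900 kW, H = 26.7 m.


Ns = 83 * 192900^0.5 / 26.7^1.25 = 600.6274


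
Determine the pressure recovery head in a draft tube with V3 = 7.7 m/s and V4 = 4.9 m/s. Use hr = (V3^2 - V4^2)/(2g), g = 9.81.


hr = (7.7^2 - 4.9^2) / (2*9.81) = 1.7982 m


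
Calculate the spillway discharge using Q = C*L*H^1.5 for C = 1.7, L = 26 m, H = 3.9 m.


Q = 1.7 * 26 * 3.9^1.5 = 340.4232 m^3/s


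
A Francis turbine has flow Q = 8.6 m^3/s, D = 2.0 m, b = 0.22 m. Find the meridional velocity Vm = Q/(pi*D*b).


Vm = 8.6 / (pi * 2.0 * 0.22) = 6.2215 m/s


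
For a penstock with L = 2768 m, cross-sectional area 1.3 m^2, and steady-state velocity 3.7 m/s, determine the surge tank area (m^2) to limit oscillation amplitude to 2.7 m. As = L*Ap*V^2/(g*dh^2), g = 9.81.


As = 2768 * 1.3 * 3.7^2 / (9.81 * 2.7^2) = 688.8368 m^2


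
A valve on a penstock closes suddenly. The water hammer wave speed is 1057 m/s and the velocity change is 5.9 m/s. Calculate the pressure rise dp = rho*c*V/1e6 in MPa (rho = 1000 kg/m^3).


dp = 1000 * 1057 * 5.9 / 1e6 = 6.2363 MPa


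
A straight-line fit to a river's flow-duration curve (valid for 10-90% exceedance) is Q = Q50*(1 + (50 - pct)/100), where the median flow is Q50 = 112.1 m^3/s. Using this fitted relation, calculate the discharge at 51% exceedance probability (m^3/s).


Q = 112.1 * (1 + (50 - 51)/100) = 110.9790 m^3/s


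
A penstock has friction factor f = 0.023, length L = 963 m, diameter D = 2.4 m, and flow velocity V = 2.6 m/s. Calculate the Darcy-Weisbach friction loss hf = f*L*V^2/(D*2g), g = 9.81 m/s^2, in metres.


hf = 0.023 * 963 * 2.6^2 / (2.4 * 2 * 9.81) = 3.1797 m


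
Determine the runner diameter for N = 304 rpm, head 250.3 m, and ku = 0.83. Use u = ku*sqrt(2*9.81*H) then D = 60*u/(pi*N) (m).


u = 0.83 * sqrt(2*9.81*250.3) = 58.1645 m/s
D = 60 * 58.1645 / (pi * 304) = 3.6541 m


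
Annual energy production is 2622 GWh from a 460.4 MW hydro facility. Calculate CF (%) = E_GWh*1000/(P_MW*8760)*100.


CF = 2622 * 1000 / (460.4 * 8760) * 100 = 65.0120 %


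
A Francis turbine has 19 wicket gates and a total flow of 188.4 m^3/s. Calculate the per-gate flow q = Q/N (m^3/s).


q = 188.4 / 19 = 9.9158 m^3/s


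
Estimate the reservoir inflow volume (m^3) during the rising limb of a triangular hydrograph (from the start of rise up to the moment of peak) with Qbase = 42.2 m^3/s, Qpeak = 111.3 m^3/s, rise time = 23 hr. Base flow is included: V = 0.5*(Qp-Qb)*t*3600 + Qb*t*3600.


V = 0.5*(111.3 - 42.2)*23*3600 + 42.2*23*3600 = 6.3549e+06 m^3


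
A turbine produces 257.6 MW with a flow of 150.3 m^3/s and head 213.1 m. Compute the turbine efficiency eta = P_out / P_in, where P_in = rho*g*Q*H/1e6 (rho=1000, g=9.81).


P_in = 1000 * 9.81 * 150.3 * 213.1 / 1e6 = 314.2038 MW
eta = 257.6 / 314.2038 = 0.8199
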